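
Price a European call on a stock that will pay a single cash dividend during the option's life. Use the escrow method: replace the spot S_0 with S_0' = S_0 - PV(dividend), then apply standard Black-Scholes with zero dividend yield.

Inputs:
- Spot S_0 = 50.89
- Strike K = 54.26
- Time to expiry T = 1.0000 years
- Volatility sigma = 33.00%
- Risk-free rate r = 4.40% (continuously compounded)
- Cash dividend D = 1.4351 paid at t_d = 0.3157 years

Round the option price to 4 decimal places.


Answer: Price = 5.4901

Derivation:
PV(D) = D * exp(-r * t_d) = 1.4351 * 0.98620523 = 1.41530313
S_0' = S_0 - PV(D) = 50.8900 - 1.41530313 = 49.47469687
d1 = (ln(S_0'/K) + (r + sigma^2/2)*T) / (sigma*sqrt(T)) = 0.01855775
d2 = d1 - sigma*sqrt(T) = -0.31144225
exp(-rT) = 0.95695396
N(d1) = 0.50740305; N(d2) = 0.37773222
C = S_0' * N(d1) - K * exp(-rT) * N(d2) = 49.47469687 * 0.50740305 - 54.2600 * 0.95695396 * 0.37773222 = 5.4901


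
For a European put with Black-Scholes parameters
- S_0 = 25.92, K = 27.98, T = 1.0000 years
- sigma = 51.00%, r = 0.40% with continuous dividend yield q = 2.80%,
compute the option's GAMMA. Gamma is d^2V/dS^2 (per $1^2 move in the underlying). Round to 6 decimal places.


d1 = 0.0579900044; d2 = -0.4520099956
phi(d1) = 0.3982720544; exp(-qT) = 0.9723883668; exp(-rT) = 0.9960079893
Gamma = exp(-qT) * phi(d1) / (S * sigma * sqrt(T)) = 0.9723883668 * 0.3982720544 / (25.9200 * 0.5100 * 1.0000000000) = 0.029296

Answer: Gamma = 0.029296


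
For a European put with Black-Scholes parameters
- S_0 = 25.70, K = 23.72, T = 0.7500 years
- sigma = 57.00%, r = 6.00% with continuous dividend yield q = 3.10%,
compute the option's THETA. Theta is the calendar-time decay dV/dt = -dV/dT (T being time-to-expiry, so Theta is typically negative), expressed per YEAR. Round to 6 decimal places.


Answer: Theta = -2.525623

Derivation:
d1 = 0.4532906974; d2 = -0.0403437828
phi(d1) = 0.3599915351; exp(-qT) = 0.9770181987; exp(-rT) = 0.9559974818
Theta = -S*exp(-qT)*phi(d1)*sigma/(2*sqrt(T)) + r*K*exp(-rT)*N(-d2) - q*S*exp(-qT)*N(-d1)
N(-d1) = 0.3251697153; N(-d2) = 0.5160904757; sqrt(T) = 0.8660254038
Term 1 = -25.7000 * 0.9770181987 * 0.3599915351 * 0.5700 / (2 * 0.8660254038) = -2.9746939745
Term 2 = 0.0600 * 23.7200 * 0.9559974818 * 0.5160904757 = 0.7021801169
Term 3 = -0.0310 * 25.7000 * 0.9770181987 * 0.3251697153 = -0.2531089844
Theta = -2.9746939745 + (0.7021801169) + (-0.2531089844) = -2.525623


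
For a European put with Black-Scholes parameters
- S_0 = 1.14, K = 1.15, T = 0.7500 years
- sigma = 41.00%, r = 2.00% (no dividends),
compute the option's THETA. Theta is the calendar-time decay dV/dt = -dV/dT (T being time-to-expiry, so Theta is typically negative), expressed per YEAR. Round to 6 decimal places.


d1 = 0.1951833129; d2 = -0.1598871026
phi(d1) = 0.3914150410; exp(-qT) = 1.0000000000; exp(-rT) = 0.9851119396
Theta = -S*exp(-qT)*phi(d1)*sigma/(2*sqrt(T)) + r*K*exp(-rT)*N(-d2) - q*S*exp(-qT)*N(-d1)
N(-d1) = 0.4226247211; N(-d2) = 0.5635149958; sqrt(T) = 0.8660254038
Term 1 = -1.1400 * 1.0000000000 * 0.3914150410 * 0.4100 / (2 * 0.8660254038) = -0.1056247250
Term 2 = 0.0200 * 1.1500 * 0.9851119396 * 0.5635149958 = 0.0127678831
Term 3 = 0 (no dividend yield, q = 0)
Theta = -0.1056247250 + (0.0127678831) + (0.0000000000) = -0.092857

Answer: Theta = -0.092857


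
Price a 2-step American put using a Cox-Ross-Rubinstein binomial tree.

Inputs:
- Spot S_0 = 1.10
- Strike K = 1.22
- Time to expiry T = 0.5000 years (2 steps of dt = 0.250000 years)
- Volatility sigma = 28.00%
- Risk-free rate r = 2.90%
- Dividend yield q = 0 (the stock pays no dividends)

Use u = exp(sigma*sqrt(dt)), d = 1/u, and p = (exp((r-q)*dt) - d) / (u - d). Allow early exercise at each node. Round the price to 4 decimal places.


Answer: Price = V(0,0) = 0.1628

Derivation:
dt = T/N = 0.250000
u = exp(sigma*sqrt(dt)) = 1.150274; d = 1/u = 0.869358
p = (exp((r-q)*dt) - d) / (u - d) = 0.490959
Discount per step: exp(-r*dt) = 0.992776
Stock lattice S(k, i) with i counting down-moves:
  k=0: S(0,0) = 1.1000
  k=1: S(1,0) = 1.2653; S(1,1) = 0.9563
  k=2: S(2,0) = 1.4554; S(2,1) = 1.1000; S(2,2) = 0.8314
Terminal payoffs V(N, i) = max(K - S_T, 0):
  V(2,0) = 0.000000; V(2,1) = 0.120000; V(2,2) = 0.388638
Backward induction: V(k, i) = exp(-r*dt) * [p * V(k+1, i) + (1-p) * V(k+1, i+1)]; then take max(V_cont, immediate exercise) for American.
  V(1,0) = exp(-r*dt) * [p*0.000000 + (1-p)*0.120000] = 0.060644; exercise = 0.000000; V(1,0) = max -> 0.060644
  V(1,1) = exp(-r*dt) * [p*0.120000 + (1-p)*0.388638] = 0.254893; exercise = 0.263706; V(1,1) = max -> 0.263706
  V(0,0) = exp(-r*dt) * [p*0.060644 + (1-p)*0.263706] = 0.162826; exercise = 0.120000; V(0,0) = max -> 0.162826


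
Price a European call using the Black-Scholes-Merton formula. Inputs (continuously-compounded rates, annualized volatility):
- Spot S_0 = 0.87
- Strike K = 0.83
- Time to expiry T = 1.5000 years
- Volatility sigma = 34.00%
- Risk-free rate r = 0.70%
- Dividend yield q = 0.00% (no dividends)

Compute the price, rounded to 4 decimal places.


Answer: Price = 0.1651

Derivation:
d1 = (ln(S/K) + (r - q + 0.5*sigma^2) * T) / (sigma * sqrt(T)) = 0.34645273
d2 = d1 - sigma * sqrt(T) = -0.06996052
exp(-rT) = 0.98955493; exp(-qT) = 1.00000000
C = S_0 * exp(-qT) * N(d1) - K * exp(-rT) * N(d2)
N(d1) = 0.63549875; N(d2) = 0.47211254
C = 0.8700 * 1.00000000 * 0.63549875 - 0.8300 * 0.98955493 * 0.47211254 = 0.1651


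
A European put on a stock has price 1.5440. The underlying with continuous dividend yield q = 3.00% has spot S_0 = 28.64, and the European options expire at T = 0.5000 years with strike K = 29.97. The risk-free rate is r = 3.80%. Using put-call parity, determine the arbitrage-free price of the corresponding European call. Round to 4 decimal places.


Answer: Call price = 0.3517

Derivation:
Put-call parity: C - P = S_0 * exp(-qT) - K * exp(-rT).
S_0 * exp(-qT) = 28.6400 * 0.98511194 = 28.21360595
K * exp(-rT) = 29.9700 * 0.98117936 = 29.40594549
C = P + S*exp(-qT) - K*exp(-rT)
C = 1.5440 + 28.21360595 - 29.40594549 = 0.3517


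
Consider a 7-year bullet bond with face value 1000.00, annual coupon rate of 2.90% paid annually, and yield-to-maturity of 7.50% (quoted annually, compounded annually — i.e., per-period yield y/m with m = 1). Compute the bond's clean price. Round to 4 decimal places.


Answer: Price = 756.3563

Derivation:
Coupon per period c = face * coupon_rate / m = 29.000000
Periods per year m = 1; per-period yield y/m = 0.075000
Number of cashflows N = 7
Cashflows (t years, CF_t, discount factor 1/(1+y/m)^(m*t), PV):
  t = 1.0000: CF_t = 29.000000, DF = 0.930233, PV = 26.976744
  t = 2.0000: CF_t = 29.000000, DF = 0.865333, PV = 25.094646
  t = 3.0000: CF_t = 29.000000, DF = 0.804961, PV = 23.343857
  t = 4.0000: CF_t = 29.000000, DF = 0.748801, PV = 21.715215
  t = 5.0000: CF_t = 29.000000, DF = 0.696559, PV = 20.200200
  t = 6.0000: CF_t = 29.000000, DF = 0.647962, PV = 18.790884
  t = 7.0000: CF_t = 1029.000000, DF = 0.602755, PV = 620.234793
Price P = sum_t PV_t = 756.356339


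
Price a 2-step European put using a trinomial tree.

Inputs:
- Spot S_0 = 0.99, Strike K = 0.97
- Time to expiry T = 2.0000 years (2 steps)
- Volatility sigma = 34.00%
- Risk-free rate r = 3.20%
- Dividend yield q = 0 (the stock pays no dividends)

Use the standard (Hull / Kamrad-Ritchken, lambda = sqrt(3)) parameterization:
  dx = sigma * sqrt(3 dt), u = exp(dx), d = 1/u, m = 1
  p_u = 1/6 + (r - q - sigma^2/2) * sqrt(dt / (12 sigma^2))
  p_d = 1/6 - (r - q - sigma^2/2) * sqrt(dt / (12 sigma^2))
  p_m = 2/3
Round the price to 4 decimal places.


Answer: Price = V(0,0) = 0.1214

Derivation:
dt = T/N = 1.000000; dx = sigma*sqrt(3*dt) = 0.588897
u = exp(dx) = 1.802000; d = 1/u = 0.554939
p_u = 0.144761, p_m = 0.666667, p_d = 0.188572
Discount per step: exp(-r*dt) = 0.968507
Stock lattice S(k, j) with j the centered position index:
  k=0: S(0,+0) = 0.9900
  k=1: S(1,-1) = 0.5494; S(1,+0) = 0.9900; S(1,+1) = 1.7840
  k=2: S(2,-2) = 0.3049; S(2,-1) = 0.5494; S(2,+0) = 0.9900; S(2,+1) = 1.7840; S(2,+2) = 3.2147
Terminal payoffs V(N, j) = max(K - S_T, 0):
  V(2,-2) = 0.665122; V(2,-1) = 0.420610; V(2,+0) = 0.000000; V(2,+1) = 0.000000; V(2,+2) = 0.000000
Backward induction: V(k, j) = exp(-r*dt) * [p_u * V(k+1, j+1) + p_m * V(k+1, j) + p_d * V(k+1, j-1)]
  V(1,-1) = exp(-r*dt) * [p_u*0.000000 + p_m*0.420610 + p_d*0.665122] = 0.393049
  V(1,+0) = exp(-r*dt) * [p_u*0.000000 + p_m*0.000000 + p_d*0.420610] = 0.076817
  V(1,+1) = exp(-r*dt) * [p_u*0.000000 + p_m*0.000000 + p_d*0.000000] = 0.000000
  V(0,+0) = exp(-r*dt) * [p_u*0.000000 + p_m*0.076817 + p_d*0.393049] = 0.121383


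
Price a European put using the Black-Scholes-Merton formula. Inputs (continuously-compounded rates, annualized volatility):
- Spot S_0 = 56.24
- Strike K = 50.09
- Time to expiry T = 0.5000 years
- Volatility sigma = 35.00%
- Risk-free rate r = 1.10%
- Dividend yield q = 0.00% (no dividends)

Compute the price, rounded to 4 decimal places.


Answer: Price = 2.6209

Derivation:
d1 = (ln(S/K) + (r - q + 0.5*sigma^2) * T) / (sigma * sqrt(T)) = 0.61389742
d2 = d1 - sigma * sqrt(T) = 0.36641005
exp(-rT) = 0.99451510; exp(-qT) = 1.00000000
P = K * exp(-rT) * N(-d2) - S_0 * exp(-qT) * N(-d1)
N(-d1) = 0.26964156; N(-d2) = 0.35702956
P = 50.0900 * 0.99451510 * 0.35702956 - 56.2400 * 1.00000000 * 0.26964156 = 2.6209


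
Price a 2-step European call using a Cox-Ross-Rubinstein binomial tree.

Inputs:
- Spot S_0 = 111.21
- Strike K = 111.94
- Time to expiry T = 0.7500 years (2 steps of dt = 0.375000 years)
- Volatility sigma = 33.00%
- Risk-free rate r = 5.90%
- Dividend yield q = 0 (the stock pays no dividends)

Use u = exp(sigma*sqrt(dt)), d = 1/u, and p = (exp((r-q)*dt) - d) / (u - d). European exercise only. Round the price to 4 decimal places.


Answer: Price = V(0,0) = 13.3163

Derivation:
dt = T/N = 0.375000
u = exp(sigma*sqrt(dt)) = 1.223949; d = 1/u = 0.817027
p = (exp((r-q)*dt) - d) / (u - d) = 0.504628
Discount per step: exp(-r*dt) = 0.978118
Stock lattice S(k, i) with i counting down-moves:
  k=0: S(0,0) = 111.2100
  k=1: S(1,0) = 136.1154; S(1,1) = 90.8616
  k=2: S(2,0) = 166.5984; S(2,1) = 111.2100; S(2,2) = 74.2364
Terminal payoffs V(N, i) = max(S_T - K, 0):
  V(2,0) = 54.658398; V(2,1) = 0.000000; V(2,2) = 0.000000
Backward induction: V(k, i) = exp(-r*dt) * [p * V(k+1, i) + (1-p) * V(k+1, i+1)].
  V(1,0) = exp(-r*dt) * [p*54.658398 + (1-p)*0.000000] = 26.978605
  V(1,1) = exp(-r*dt) * [p*0.000000 + (1-p)*0.000000] = 0.000000
  V(0,0) = exp(-r*dt) * [p*26.978605 + (1-p)*0.000000] = 13.316254


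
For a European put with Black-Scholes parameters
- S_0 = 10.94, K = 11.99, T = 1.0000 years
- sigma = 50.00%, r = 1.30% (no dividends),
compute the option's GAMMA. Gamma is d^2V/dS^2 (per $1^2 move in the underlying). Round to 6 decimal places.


Answer: Gamma = 0.072620

Derivation:
d1 = 0.0927056559; d2 = -0.4072943441
phi(d1) = 0.3972316360; exp(-qT) = 1.0000000000; exp(-rT) = 0.9870841350
Gamma = exp(-qT) * phi(d1) / (S * sigma * sqrt(T)) = 1.0000000000 * 0.3972316360 / (10.9400 * 0.5000 * 1.0000000000) = 0.072620


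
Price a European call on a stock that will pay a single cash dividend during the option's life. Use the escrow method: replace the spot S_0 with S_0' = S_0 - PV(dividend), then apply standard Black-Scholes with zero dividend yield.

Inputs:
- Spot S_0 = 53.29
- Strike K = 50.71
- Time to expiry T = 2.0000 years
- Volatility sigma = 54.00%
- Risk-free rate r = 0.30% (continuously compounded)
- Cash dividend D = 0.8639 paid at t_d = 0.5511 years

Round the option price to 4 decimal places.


PV(D) = D * exp(-r * t_d) = 0.8639 * 0.99834807 = 0.86247289
S_0' = S_0 - PV(D) = 53.2900 - 0.86247289 = 52.42752711
d1 = (ln(S_0'/K) + (r + sigma^2/2)*T) / (sigma*sqrt(T)) = 0.43331065
d2 = d1 - sigma*sqrt(T) = -0.33036467
exp(-rT) = 0.99401796
N(d1) = 0.66760545; N(d2) = 0.37056221
C = S_0' * N(d1) - K * exp(-rT) * N(d2) = 52.42752711 * 0.66760545 - 50.7100 * 0.99401796 * 0.37056221 = 16.3221

Answer: Price = 16.3221


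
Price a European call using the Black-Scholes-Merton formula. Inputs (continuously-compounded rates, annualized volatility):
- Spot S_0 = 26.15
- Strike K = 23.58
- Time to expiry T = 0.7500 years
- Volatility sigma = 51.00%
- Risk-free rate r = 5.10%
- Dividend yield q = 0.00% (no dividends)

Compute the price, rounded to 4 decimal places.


Answer: Price = 6.2099

Derivation:
d1 = (ln(S/K) + (r - q + 0.5*sigma^2) * T) / (sigma * sqrt(T)) = 0.54166277
d2 = d1 - sigma * sqrt(T) = 0.09998981
exp(-rT) = 0.96247229; exp(-qT) = 1.00000000
C = S_0 * exp(-qT) * N(d1) - K * exp(-rT) * N(d2)
N(d1) = 0.70597458; N(d2) = 0.53982379
C = 26.1500 * 1.00000000 * 0.70597458 - 23.5800 * 0.96247229 * 0.53982379 = 6.2099


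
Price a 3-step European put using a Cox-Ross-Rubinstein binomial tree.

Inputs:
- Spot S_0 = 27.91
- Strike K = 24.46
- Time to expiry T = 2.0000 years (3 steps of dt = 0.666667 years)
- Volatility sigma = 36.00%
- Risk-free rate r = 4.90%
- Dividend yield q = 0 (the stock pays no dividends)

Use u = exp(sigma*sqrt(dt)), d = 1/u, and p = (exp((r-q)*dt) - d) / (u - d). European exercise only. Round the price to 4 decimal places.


Answer: Price = V(0,0) = 2.9046

Derivation:
dt = T/N = 0.666667
u = exp(sigma*sqrt(dt)) = 1.341702; d = 1/u = 0.745322
p = (exp((r-q)*dt) - d) / (u - d) = 0.482719
Discount per step: exp(-r*dt) = 0.967861
Stock lattice S(k, i) with i counting down-moves:
  k=0: S(0,0) = 27.9100
  k=1: S(1,0) = 37.4469; S(1,1) = 20.8019
  k=2: S(2,0) = 50.2426; S(2,1) = 27.9100; S(2,2) = 15.5041
  k=3: S(3,0) = 67.4105; S(3,1) = 37.4469; S(3,2) = 20.8019; S(3,3) = 11.5556
Terminal payoffs V(N, i) = max(K - S_T, 0):
  V(3,0) = 0.000000; V(3,1) = 0.000000; V(3,2) = 3.658059; V(3,3) = 12.904416
Backward induction: V(k, i) = exp(-r*dt) * [p * V(k+1, i) + (1-p) * V(k+1, i+1)].
  V(2,0) = exp(-r*dt) * [p*0.000000 + (1-p)*0.000000] = 0.000000
  V(2,1) = exp(-r*dt) * [p*0.000000 + (1-p)*3.658059] = 1.831429
  V(2,2) = exp(-r*dt) * [p*3.658059 + (1-p)*12.904416] = 8.169737
  V(1,0) = exp(-r*dt) * [p*0.000000 + (1-p)*1.831429] = 0.916916
  V(1,1) = exp(-r*dt) * [p*1.831429 + (1-p)*8.169737] = 4.945880
  V(0,0) = exp(-r*dt) * [p*0.916916 + (1-p)*4.945880] = 2.904572


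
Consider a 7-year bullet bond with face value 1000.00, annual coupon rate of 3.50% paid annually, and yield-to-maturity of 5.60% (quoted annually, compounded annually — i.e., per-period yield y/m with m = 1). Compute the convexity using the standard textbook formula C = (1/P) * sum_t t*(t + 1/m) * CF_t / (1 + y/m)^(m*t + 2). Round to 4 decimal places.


Answer: Convexity = 43.3721

Derivation:
Coupon per period c = face * coupon_rate / m = 35.000000
Periods per year m = 1; per-period yield y/m = 0.056000
Number of cashflows N = 7
Cashflows (t years, CF_t, discount factor 1/(1+y/m)^(m*t), PV):
  t = 1.0000: CF_t = 35.000000, DF = 0.946970, PV = 33.143939
  t = 2.0000: CF_t = 35.000000, DF = 0.896752, PV = 31.386306
  t = 3.0000: CF_t = 35.000000, DF = 0.849197, PV = 29.721881
  t = 4.0000: CF_t = 35.000000, DF = 0.804163, PV = 28.145721
  t = 5.0000: CF_t = 35.000000, DF = 0.761518, PV = 26.653144
  t = 6.0000: CF_t = 35.000000, DF = 0.721135, PV = 25.239720
  t = 7.0000: CF_t = 1035.000000, DF = 0.682893, PV = 706.794111
Price P = sum_t PV_t = 881.084823
Convexity numerator sum_t t*(t + 1/m) * CF_t / (1+y/m)^(m*t + 2):
  t = 1.0000: term = 59.443762
  t = 2.0000: term = 168.874323
  t = 3.0000: term = 319.837734
  t = 4.0000: term = 504.794403
  t = 5.0000: term = 717.037504
  t = 6.0000: term = 950.617903
  t = 7.0000: term = 35493.850279
Convexity = (1/P) * sum = 38214.455908 / 881.084823 = 43.372051


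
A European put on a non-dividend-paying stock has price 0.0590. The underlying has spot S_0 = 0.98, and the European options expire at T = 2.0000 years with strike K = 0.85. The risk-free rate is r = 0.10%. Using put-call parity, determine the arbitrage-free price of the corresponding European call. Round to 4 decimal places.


Answer: Call price = 0.1907

Derivation:
Put-call parity: C - P = S_0 * exp(-qT) - K * exp(-rT).
S_0 * exp(-qT) = 0.9800 * 1.00000000 = 0.98000000
K * exp(-rT) = 0.8500 * 0.99800200 = 0.84830170
C = P + S*exp(-qT) - K*exp(-rT)
C = 0.0590 + 0.98000000 - 0.84830170 = 0.1907


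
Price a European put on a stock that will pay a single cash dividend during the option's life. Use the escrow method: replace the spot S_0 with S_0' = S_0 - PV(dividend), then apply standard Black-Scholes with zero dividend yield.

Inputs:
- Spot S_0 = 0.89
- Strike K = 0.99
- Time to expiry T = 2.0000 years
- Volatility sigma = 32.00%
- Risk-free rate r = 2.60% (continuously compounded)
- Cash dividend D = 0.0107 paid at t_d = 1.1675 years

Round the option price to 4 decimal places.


PV(D) = D * exp(-r * t_d) = 0.0107 * 0.97010109 = 0.01038008
S_0' = S_0 - PV(D) = 0.8900 - 0.01038008 = 0.87961992
d1 = (ln(S_0'/K) + (r + sigma^2/2)*T) / (sigma*sqrt(T)) = 0.07995822
d2 = d1 - sigma*sqrt(T) = -0.37259012
exp(-rT) = 0.94932887
N(-d1) = 0.46813524; N(-d2) = 0.64527324
P = K * exp(-rT) * N(-d2) - S_0' * N(-d1) = 0.9900 * 0.94932887 * 0.64527324 - 0.87961992 * 0.46813524 = 0.1947

Answer: Price = 0.1947


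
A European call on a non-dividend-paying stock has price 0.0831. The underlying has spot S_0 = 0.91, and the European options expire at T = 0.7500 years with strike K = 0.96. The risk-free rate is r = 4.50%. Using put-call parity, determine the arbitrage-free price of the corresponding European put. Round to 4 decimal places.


Put-call parity: C - P = S_0 * exp(-qT) - K * exp(-rT).
S_0 * exp(-qT) = 0.9100 * 1.00000000 = 0.91000000
K * exp(-rT) = 0.9600 * 0.96681318 = 0.92814065
P = C - S*exp(-qT) + K*exp(-rT)
P = 0.0831 - 0.91000000 + 0.92814065 = 0.1012

Answer: Put price = 0.1012


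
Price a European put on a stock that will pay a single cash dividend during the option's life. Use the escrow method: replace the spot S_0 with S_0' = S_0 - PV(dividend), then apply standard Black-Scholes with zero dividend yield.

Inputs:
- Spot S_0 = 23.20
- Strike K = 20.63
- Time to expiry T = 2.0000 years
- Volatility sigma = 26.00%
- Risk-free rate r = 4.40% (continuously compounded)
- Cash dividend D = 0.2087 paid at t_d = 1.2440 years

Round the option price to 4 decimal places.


Answer: Price = 1.4216

Derivation:
PV(D) = D * exp(-r * t_d) = 0.2087 * 0.94673505 = 0.19758361
S_0' = S_0 - PV(D) = 23.2000 - 0.19758361 = 23.00241639
d1 = (ln(S_0'/K) + (r + sigma^2/2)*T) / (sigma*sqrt(T)) = 0.71921719
d2 = d1 - sigma*sqrt(T) = 0.35152167
exp(-rT) = 0.91576088
N(-d1) = 0.23600355; N(-d2) = 0.36259851
P = K * exp(-rT) * N(-d2) - S_0' * N(-d1) = 20.6300 * 0.91576088 * 0.36259851 - 23.00241639 * 0.23600355 = 1.4216


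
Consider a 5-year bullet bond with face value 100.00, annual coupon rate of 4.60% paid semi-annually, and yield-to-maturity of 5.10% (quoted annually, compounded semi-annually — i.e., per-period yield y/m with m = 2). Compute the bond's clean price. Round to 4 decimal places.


Answer: Price = 97.8176

Derivation:
Coupon per period c = face * coupon_rate / m = 2.300000
Periods per year m = 2; per-period yield y/m = 0.025500
Number of cashflows N = 10
Cashflows (t years, CF_t, discount factor 1/(1+y/m)^(m*t), PV):
  t = 0.5000: CF_t = 2.300000, DF = 0.975134, PV = 2.242808
  t = 1.0000: CF_t = 2.300000, DF = 0.950886, PV = 2.187039
  t = 1.5000: CF_t = 2.300000, DF = 0.927242, PV = 2.132656
  t = 2.0000: CF_t = 2.300000, DF = 0.904185, PV = 2.079626
  t = 2.5000: CF_t = 2.300000, DF = 0.881702, PV = 2.027914
  t = 3.0000: CF_t = 2.300000, DF = 0.859777, PV = 1.977488
  t = 3.5000: CF_t = 2.300000, DF = 0.838398, PV = 1.928316
  t = 4.0000: CF_t = 2.300000, DF = 0.817551, PV = 1.880367
  t = 4.5000: CF_t = 2.300000, DF = 0.797222, PV = 1.833610
  t = 5.0000: CF_t = 102.300000, DF = 0.777398, PV = 79.527803
Price P = sum_t PV_t = 97.817626


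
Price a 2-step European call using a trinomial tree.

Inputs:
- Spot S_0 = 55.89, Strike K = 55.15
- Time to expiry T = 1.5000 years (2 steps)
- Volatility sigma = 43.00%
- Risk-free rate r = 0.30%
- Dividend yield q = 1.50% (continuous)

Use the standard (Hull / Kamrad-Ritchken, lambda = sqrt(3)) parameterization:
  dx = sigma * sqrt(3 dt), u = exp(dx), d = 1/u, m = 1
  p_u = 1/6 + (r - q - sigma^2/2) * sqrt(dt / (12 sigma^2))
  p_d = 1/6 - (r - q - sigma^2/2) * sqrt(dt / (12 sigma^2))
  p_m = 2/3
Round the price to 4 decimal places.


dt = T/N = 0.750000; dx = sigma*sqrt(3*dt) = 0.645000
u = exp(dx) = 1.905987; d = 1/u = 0.524663
p_u = 0.105940, p_m = 0.666667, p_d = 0.227393
Discount per step: exp(-r*dt) = 0.997753
Stock lattice S(k, j) with j the centered position index:
  k=0: S(0,+0) = 55.8900
  k=1: S(1,-1) = 29.3234; S(1,+0) = 55.8900; S(1,+1) = 106.5256
  k=2: S(2,-2) = 15.3849; S(2,-1) = 29.3234; S(2,+0) = 55.8900; S(2,+1) = 106.5256; S(2,+2) = 203.0364
Terminal payoffs V(N, j) = max(S_T - K, 0):
  V(2,-2) = 0.000000; V(2,-1) = 0.000000; V(2,+0) = 0.740000; V(2,+1) = 51.375615; V(2,+2) = 147.886441
Backward induction: V(k, j) = exp(-r*dt) * [p_u * V(k+1, j+1) + p_m * V(k+1, j) + p_d * V(k+1, j-1)]
  V(1,-1) = exp(-r*dt) * [p_u*0.740000 + p_m*0.000000 + p_d*0.000000] = 0.078219
  V(1,+0) = exp(-r*dt) * [p_u*51.375615 + p_m*0.740000 + p_d*0.000000] = 5.922721
  V(1,+1) = exp(-r*dt) * [p_u*147.886441 + p_m*51.375615 + p_d*0.740000] = 49.973193
  V(0,+0) = exp(-r*dt) * [p_u*49.973193 + p_m*5.922721 + p_d*0.078219] = 9.239611

Answer: Price = V(0,0) = 9.2396


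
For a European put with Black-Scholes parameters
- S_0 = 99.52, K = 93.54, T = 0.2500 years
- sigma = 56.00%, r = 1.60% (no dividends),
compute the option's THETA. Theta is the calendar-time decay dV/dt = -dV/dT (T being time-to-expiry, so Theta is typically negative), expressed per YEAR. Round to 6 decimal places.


Answer: Theta = -20.030660

Derivation:
d1 = 0.3756052739; d2 = 0.0956052739
phi(d1) = 0.3717706325; exp(-qT) = 1.0000000000; exp(-rT) = 0.9960079893
Theta = -S*exp(-qT)*phi(d1)*sigma/(2*sqrt(T)) + r*K*exp(-rT)*N(-d2) - q*S*exp(-qT)*N(-d1)
N(-d1) = 0.3536051847; N(-d2) = 0.4619170382; sqrt(T) = 0.5000000000
Term 1 = -99.5200 * 1.0000000000 * 0.3717706325 * 0.5600 / (2 * 0.5000000000) = -20.7192234740
Term 2 = 0.0160 * 93.5400 * 0.9960079893 * 0.4619170382 = 0.6885637452
Term 3 = 0 (no dividend yield, q = 0)
Theta = -20.7192234740 + (0.6885637452) + (0.0000000000) = -20.030660


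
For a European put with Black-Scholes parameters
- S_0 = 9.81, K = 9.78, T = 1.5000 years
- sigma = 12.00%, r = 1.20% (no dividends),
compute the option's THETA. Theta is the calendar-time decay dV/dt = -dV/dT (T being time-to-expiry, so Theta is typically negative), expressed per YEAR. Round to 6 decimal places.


d1 = 0.2167988226; d2 = 0.0698294380
phi(d1) = 0.3896760999; exp(-qT) = 1.0000000000; exp(-rT) = 0.9821610324
Theta = -S*exp(-qT)*phi(d1)*sigma/(2*sqrt(T)) + r*K*exp(-rT)*N(-d2) - q*S*exp(-qT)*N(-d1)
N(-d1) = 0.4141825648; N(-d2) = 0.4721647081; sqrt(T) = 1.2247448714
Term 1 = -9.8100 * 1.0000000000 * 0.3896760999 * 0.1200 / (2 * 1.2247448714) = -0.1872743930
Term 2 = 0.0120 * 9.7800 * 0.9821610324 * 0.4721647081 = 0.0544247350
Term 3 = 0 (no dividend yield, q = 0)
Theta = -0.1872743930 + (0.0544247350) + (0.0000000000) = -0.132850

Answer: Theta = -0.132850


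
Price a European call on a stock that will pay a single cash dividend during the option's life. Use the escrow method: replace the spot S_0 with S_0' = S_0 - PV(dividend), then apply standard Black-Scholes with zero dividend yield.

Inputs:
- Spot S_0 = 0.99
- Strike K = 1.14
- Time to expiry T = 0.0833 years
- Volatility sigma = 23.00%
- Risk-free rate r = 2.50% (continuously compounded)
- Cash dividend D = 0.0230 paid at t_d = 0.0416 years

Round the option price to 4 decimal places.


Answer: Price = 0.0002

Derivation:
PV(D) = D * exp(-r * t_d) = 0.0230 * 0.99896054 = 0.02297609
S_0' = S_0 - PV(D) = 0.9900 - 0.02297609 = 0.96702391
d1 = (ln(S_0'/K) + (r + sigma^2/2)*T) / (sigma*sqrt(T)) = -2.41442765
d2 = d1 - sigma*sqrt(T) = -2.48080965
exp(-rT) = 0.99791967
N(d1) = 0.00787998; N(d2) = 0.00655422
C = S_0' * N(d1) - K * exp(-rT) * N(d2) = 0.96702391 * 0.00787998 - 1.1400 * 0.99791967 * 0.00655422 = 0.0002


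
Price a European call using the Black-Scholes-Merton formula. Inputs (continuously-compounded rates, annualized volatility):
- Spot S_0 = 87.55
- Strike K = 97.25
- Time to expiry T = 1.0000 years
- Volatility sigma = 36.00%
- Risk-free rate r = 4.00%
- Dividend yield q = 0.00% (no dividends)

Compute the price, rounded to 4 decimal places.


d1 = (ln(S/K) + (r - q + 0.5*sigma^2) * T) / (sigma * sqrt(T)) = -0.00076368
d2 = d1 - sigma * sqrt(T) = -0.36076368
exp(-rT) = 0.96078944; exp(-qT) = 1.00000000
C = S_0 * exp(-qT) * N(d1) - K * exp(-rT) * N(d2)
N(d1) = 0.49969534; N(d2) = 0.35913806
C = 87.5500 * 1.00000000 * 0.49969534 - 97.2500 * 0.96078944 * 0.35913806 = 10.1916

Answer: Price = 10.1916


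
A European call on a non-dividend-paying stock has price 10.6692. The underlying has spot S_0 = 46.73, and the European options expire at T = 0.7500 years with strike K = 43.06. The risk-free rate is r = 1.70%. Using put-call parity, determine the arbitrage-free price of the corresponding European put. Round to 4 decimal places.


Answer: Put price = 6.4537

Derivation:
Put-call parity: C - P = S_0 * exp(-qT) - K * exp(-rT).
S_0 * exp(-qT) = 46.7300 * 1.00000000 = 46.73000000
K * exp(-rT) = 43.0600 * 0.98733094 = 42.51447014
P = C - S*exp(-qT) + K*exp(-rT)
P = 10.6692 - 46.73000000 + 42.51447014 = 6.4537


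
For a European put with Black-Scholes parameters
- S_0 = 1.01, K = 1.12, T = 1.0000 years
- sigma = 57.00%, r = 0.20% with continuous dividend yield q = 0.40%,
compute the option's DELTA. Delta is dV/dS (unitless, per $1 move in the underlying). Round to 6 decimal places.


Answer: Delta = -0.458285

Derivation:
d1 = 0.1001256939; d2 = -0.4698743061
phi(d1) = 0.3969475549; exp(-qT) = 0.9960079893; exp(-rT) = 0.9980019987
N(-d1) = 0.4601222685
Delta = -exp(-qT) * N(-d1) = -0.9960079893 * 0.4601222685 = -0.458285


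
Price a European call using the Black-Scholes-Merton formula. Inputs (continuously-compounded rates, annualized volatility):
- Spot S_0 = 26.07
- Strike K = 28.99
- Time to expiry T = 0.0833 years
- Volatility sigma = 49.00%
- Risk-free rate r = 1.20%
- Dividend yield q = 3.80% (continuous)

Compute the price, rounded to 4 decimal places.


d1 = (ln(S/K) + (r - q + 0.5*sigma^2) * T) / (sigma * sqrt(T)) = -0.69530191
d2 = d1 - sigma * sqrt(T) = -0.83672443
exp(-rT) = 0.99900090; exp(-qT) = 0.99683960
C = S_0 * exp(-qT) * N(d1) - K * exp(-rT) * N(d2)
N(d1) = 0.24343306; N(d2) = 0.20137374
C = 26.0700 * 0.99683960 * 0.24343306 - 28.9900 * 0.99900090 * 0.20137374 = 0.4943

Answer: Price = 0.4943


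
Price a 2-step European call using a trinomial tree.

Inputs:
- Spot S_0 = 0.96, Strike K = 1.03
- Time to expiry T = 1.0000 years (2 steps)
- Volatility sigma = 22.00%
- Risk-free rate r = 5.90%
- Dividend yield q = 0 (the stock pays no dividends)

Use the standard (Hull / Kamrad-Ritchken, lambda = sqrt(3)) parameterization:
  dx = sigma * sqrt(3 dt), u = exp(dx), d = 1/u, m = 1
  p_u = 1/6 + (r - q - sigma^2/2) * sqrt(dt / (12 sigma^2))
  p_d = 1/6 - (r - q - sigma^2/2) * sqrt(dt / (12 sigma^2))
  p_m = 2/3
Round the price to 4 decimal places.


dt = T/N = 0.500000; dx = sigma*sqrt(3*dt) = 0.269444
u = exp(dx) = 1.309236; d = 1/u = 0.763804
p_u = 0.198955, p_m = 0.666667, p_d = 0.134378
Discount per step: exp(-r*dt) = 0.970931
Stock lattice S(k, j) with j the centered position index:
  k=0: S(0,+0) = 0.9600
  k=1: S(1,-1) = 0.7333; S(1,+0) = 0.9600; S(1,+1) = 1.2569
  k=2: S(2,-2) = 0.5601; S(2,-1) = 0.7333; S(2,+0) = 0.9600; S(2,+1) = 1.2569; S(2,+2) = 1.6455
Terminal payoffs V(N, j) = max(S_T - K, 0):
  V(2,-2) = 0.000000; V(2,-1) = 0.000000; V(2,+0) = 0.000000; V(2,+1) = 0.226867; V(2,+2) = 0.615535
Backward induction: V(k, j) = exp(-r*dt) * [p_u * V(k+1, j+1) + p_m * V(k+1, j) + p_d * V(k+1, j-1)]
  V(1,-1) = exp(-r*dt) * [p_u*0.000000 + p_m*0.000000 + p_d*0.000000] = 0.000000
  V(1,+0) = exp(-r*dt) * [p_u*0.226867 + p_m*0.000000 + p_d*0.000000] = 0.043824
  V(1,+1) = exp(-r*dt) * [p_u*0.615535 + p_m*0.226867 + p_d*0.000000] = 0.265752
  V(0,+0) = exp(-r*dt) * [p_u*0.265752 + p_m*0.043824 + p_d*0.000000] = 0.079703

Answer: Price = V(0,0) = 0.0797


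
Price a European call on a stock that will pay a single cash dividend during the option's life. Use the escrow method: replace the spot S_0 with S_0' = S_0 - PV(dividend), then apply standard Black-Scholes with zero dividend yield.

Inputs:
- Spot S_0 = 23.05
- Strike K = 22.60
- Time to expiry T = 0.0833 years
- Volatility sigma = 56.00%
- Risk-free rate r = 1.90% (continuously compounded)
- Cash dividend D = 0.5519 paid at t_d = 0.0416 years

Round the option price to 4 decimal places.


PV(D) = D * exp(-r * t_d) = 0.5519 * 0.99920991 = 0.55146395
S_0' = S_0 - PV(D) = 23.0500 - 0.55146395 = 22.49853605
d1 = (ln(S_0'/K) + (r + sigma^2/2)*T) / (sigma*sqrt(T)) = 0.06276523
d2 = d1 - sigma*sqrt(T) = -0.09886051
exp(-rT) = 0.99841855
N(d1) = 0.52502327; N(d2) = 0.46062451
C = S_0' * N(d1) - K * exp(-rT) * N(d2) = 22.49853605 * 0.52502327 - 22.6000 * 0.99841855 * 0.46062451 = 1.4186

Answer: Price = 1.4186


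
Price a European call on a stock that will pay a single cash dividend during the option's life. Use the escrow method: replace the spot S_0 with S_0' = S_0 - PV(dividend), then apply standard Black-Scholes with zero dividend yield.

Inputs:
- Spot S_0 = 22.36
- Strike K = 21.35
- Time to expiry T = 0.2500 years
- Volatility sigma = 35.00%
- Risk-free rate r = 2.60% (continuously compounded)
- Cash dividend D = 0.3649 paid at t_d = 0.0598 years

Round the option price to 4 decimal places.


Answer: Price = 1.9305

Derivation:
PV(D) = D * exp(-r * t_d) = 0.3649 * 0.99844641 = 0.36433309
S_0' = S_0 - PV(D) = 22.3600 - 0.36433309 = 21.99566691
d1 = (ln(S_0'/K) + (r + sigma^2/2)*T) / (sigma*sqrt(T)) = 0.29489277
d2 = d1 - sigma*sqrt(T) = 0.11989277
exp(-rT) = 0.99352108
N(d1) = 0.61596210; N(d2) = 0.54771596
C = S_0' * N(d1) - K * exp(-rT) * N(d2) = 21.99566691 * 0.61596210 - 21.3500 * 0.99352108 * 0.54771596 = 1.9305


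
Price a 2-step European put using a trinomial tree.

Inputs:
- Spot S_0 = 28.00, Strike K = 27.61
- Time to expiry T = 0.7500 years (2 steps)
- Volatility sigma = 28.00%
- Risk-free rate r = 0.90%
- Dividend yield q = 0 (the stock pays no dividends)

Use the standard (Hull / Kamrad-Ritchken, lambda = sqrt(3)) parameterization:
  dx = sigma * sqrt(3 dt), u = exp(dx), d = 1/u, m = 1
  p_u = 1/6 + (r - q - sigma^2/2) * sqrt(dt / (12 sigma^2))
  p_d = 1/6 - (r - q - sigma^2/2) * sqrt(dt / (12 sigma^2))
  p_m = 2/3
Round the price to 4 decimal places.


dt = T/N = 0.375000; dx = sigma*sqrt(3*dt) = 0.296985
u = exp(dx) = 1.345795; d = 1/u = 0.743055
p_u = 0.147600, p_m = 0.666667, p_d = 0.185733
Discount per step: exp(-r*dt) = 0.996631
Stock lattice S(k, j) with j the centered position index:
  k=0: S(0,+0) = 28.0000
  k=1: S(1,-1) = 20.8055; S(1,+0) = 28.0000; S(1,+1) = 37.6823
  k=2: S(2,-2) = 15.4597; S(2,-1) = 20.8055; S(2,+0) = 28.0000; S(2,+1) = 37.6823; S(2,+2) = 50.7126
Terminal payoffs V(N, j) = max(K - S_T, 0):
  V(2,-2) = 12.150328; V(2,-1) = 6.804452; V(2,+0) = 0.000000; V(2,+1) = 0.000000; V(2,+2) = 0.000000
Backward induction: V(k, j) = exp(-r*dt) * [p_u * V(k+1, j+1) + p_m * V(k+1, j) + p_d * V(k+1, j-1)]
  V(1,-1) = exp(-r*dt) * [p_u*0.000000 + p_m*6.804452 + p_d*12.150328] = 6.770134
  V(1,+0) = exp(-r*dt) * [p_u*0.000000 + p_m*0.000000 + p_d*6.804452] = 1.259555
  V(1,+1) = exp(-r*dt) * [p_u*0.000000 + p_m*0.000000 + p_d*0.000000] = 0.000000
  V(0,+0) = exp(-r*dt) * [p_u*0.000000 + p_m*1.259555 + p_d*6.770134] = 2.090077

Answer: Price = V(0,0) = 2.0901


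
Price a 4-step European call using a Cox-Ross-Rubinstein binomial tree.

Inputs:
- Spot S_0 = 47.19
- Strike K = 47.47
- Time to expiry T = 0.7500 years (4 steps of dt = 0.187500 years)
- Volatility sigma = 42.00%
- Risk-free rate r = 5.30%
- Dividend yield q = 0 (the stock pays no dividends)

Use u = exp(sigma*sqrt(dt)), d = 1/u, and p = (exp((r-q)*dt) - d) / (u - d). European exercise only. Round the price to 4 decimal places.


Answer: Price = V(0,0) = 7.1564

Derivation:
dt = T/N = 0.187500
u = exp(sigma*sqrt(dt)) = 1.199453; d = 1/u = 0.833714
p = (exp((r-q)*dt) - d) / (u - d) = 0.481965
Discount per step: exp(-r*dt) = 0.990112
Stock lattice S(k, i) with i counting down-moves:
  k=0: S(0,0) = 47.1900
  k=1: S(1,0) = 56.6022; S(1,1) = 39.3429
  k=2: S(2,0) = 67.8916; S(2,1) = 47.1900; S(2,2) = 32.8007
  k=3: S(3,0) = 81.4328; S(3,1) = 56.6022; S(3,2) = 39.3429; S(3,3) = 27.3464
  k=4: S(4,0) = 97.6748; S(4,1) = 67.8916; S(4,2) = 47.1900; S(4,3) = 32.8007; S(4,4) = 22.7991
Terminal payoffs V(N, i) = max(S_T - K, 0):
  V(4,0) = 50.204776; V(4,1) = 20.421624; V(4,2) = 0.000000; V(4,3) = 0.000000; V(4,4) = 0.000000
Backward induction: V(k, i) = exp(-r*dt) * [p * V(k+1, i) + (1-p) * V(k+1, i+1)].
  V(3,0) = exp(-r*dt) * [p*50.204776 + (1-p)*20.421624] = 34.432186
  V(3,1) = exp(-r*dt) * [p*20.421624 + (1-p)*0.000000] = 9.745183
  V(3,2) = exp(-r*dt) * [p*0.000000 + (1-p)*0.000000] = 0.000000
  V(3,3) = exp(-r*dt) * [p*0.000000 + (1-p)*0.000000] = 0.000000
  V(2,0) = exp(-r*dt) * [p*34.432186 + (1-p)*9.745183] = 21.429439
  V(2,1) = exp(-r*dt) * [p*9.745183 + (1-p)*0.000000] = 4.650394
  V(2,2) = exp(-r*dt) * [p*0.000000 + (1-p)*0.000000] = 0.000000
  V(1,0) = exp(-r*dt) * [p*21.429439 + (1-p)*4.650394] = 12.611357
  V(1,1) = exp(-r*dt) * [p*4.650394 + (1-p)*0.000000] = 2.219164
  V(0,0) = exp(-r*dt) * [p*12.611357 + (1-p)*2.219164] = 7.156367


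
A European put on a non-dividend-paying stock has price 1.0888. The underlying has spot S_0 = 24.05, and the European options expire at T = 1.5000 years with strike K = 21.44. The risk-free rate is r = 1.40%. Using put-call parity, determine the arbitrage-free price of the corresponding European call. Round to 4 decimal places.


Put-call parity: C - P = S_0 * exp(-qT) - K * exp(-rT).
S_0 * exp(-qT) = 24.0500 * 1.00000000 = 24.05000000
K * exp(-rT) = 21.4400 * 0.97921896 = 20.99445460
C = P + S*exp(-qT) - K*exp(-rT)
C = 1.0888 + 24.05000000 - 20.99445460 = 4.1443

Answer: Call price = 4.1443


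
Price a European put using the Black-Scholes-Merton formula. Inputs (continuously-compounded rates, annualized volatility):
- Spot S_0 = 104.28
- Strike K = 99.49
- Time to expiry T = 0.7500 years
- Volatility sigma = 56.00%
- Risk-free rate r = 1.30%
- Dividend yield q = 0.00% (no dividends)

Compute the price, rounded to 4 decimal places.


Answer: Price = 16.6811

Derivation:
d1 = (ln(S/K) + (r - q + 0.5*sigma^2) * T) / (sigma * sqrt(T)) = 0.35954994
d2 = d1 - sigma * sqrt(T) = -0.12542429
exp(-rT) = 0.99029738; exp(-qT) = 1.00000000
P = K * exp(-rT) * N(-d2) - S_0 * exp(-qT) * N(-d1)
N(-d1) = 0.35959186; N(-d2) = 0.54990617
P = 99.4900 * 0.99029738 * 0.54990617 - 104.2800 * 1.00000000 * 0.35959186 = 16.6811


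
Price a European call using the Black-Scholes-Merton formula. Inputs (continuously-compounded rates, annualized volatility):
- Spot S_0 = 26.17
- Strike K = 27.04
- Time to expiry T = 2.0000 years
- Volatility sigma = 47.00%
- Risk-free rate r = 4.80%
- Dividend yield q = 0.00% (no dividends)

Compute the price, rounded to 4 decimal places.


d1 = (ln(S/K) + (r - q + 0.5*sigma^2) * T) / (sigma * sqrt(T)) = 0.42756861
d2 = d1 - sigma * sqrt(T) = -0.23711176
exp(-rT) = 0.90846402; exp(-qT) = 1.00000000
C = S_0 * exp(-qT) * N(d1) - K * exp(-rT) * N(d2)
N(d1) = 0.66551739; N(d2) = 0.40628504
C = 26.1700 * 1.00000000 * 0.66551739 - 27.0400 * 0.90846402 * 0.40628504 = 7.4363

Answer: Price = 7.4363


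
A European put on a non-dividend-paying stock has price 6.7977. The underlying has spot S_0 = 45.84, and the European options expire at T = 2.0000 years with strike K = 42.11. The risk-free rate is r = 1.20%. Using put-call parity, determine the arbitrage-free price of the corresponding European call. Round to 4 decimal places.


Put-call parity: C - P = S_0 * exp(-qT) - K * exp(-rT).
S_0 * exp(-qT) = 45.8400 * 1.00000000 = 45.84000000
K * exp(-rT) = 42.1100 * 0.97628571 = 41.11139124
C = P + S*exp(-qT) - K*exp(-rT)
C = 6.7977 + 45.84000000 - 41.11139124 = 11.5263

Answer: Call price = 11.5263


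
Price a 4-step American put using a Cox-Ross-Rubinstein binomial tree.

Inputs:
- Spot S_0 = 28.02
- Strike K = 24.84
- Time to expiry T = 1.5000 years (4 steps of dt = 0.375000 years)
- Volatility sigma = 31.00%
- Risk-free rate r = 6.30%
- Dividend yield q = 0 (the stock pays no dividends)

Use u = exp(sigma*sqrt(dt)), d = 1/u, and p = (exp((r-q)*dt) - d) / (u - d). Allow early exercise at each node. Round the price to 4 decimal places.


Answer: Price = V(0,0) = 1.8769

Derivation:
dt = T/N = 0.375000
u = exp(sigma*sqrt(dt)) = 1.209051; d = 1/u = 0.827095
p = (exp((r-q)*dt) - d) / (u - d) = 0.515272
Discount per step: exp(-r*dt) = 0.976652
Stock lattice S(k, i) with i counting down-moves:
  k=0: S(0,0) = 28.0200
  k=1: S(1,0) = 33.8776; S(1,1) = 23.1752
  k=2: S(2,0) = 40.9597; S(2,1) = 28.0200; S(2,2) = 19.1681
  k=3: S(3,0) = 49.5224; S(3,1) = 33.8776; S(3,2) = 23.1752; S(3,3) = 15.8538
  k=4: S(4,0) = 59.8751; S(4,1) = 40.9597; S(4,2) = 28.0200; S(4,3) = 19.1681; S(4,4) = 13.1126
Terminal payoffs V(N, i) = max(K - S_T, 0):
  V(4,0) = 0.000000; V(4,1) = 0.000000; V(4,2) = 0.000000; V(4,3) = 5.671896; V(4,4) = 11.727359
Backward induction: V(k, i) = exp(-r*dt) * [p * V(k+1, i) + (1-p) * V(k+1, i+1)]; then take max(V_cont, immediate exercise) for American.
  V(3,0) = exp(-r*dt) * [p*0.000000 + (1-p)*0.000000] = 0.000000; exercise = 0.000000; V(3,0) = max -> 0.000000
  V(3,1) = exp(-r*dt) * [p*0.000000 + (1-p)*0.000000] = 0.000000; exercise = 0.000000; V(3,1) = max -> 0.000000
  V(3,2) = exp(-r*dt) * [p*0.000000 + (1-p)*5.671896] = 2.685133; exercise = 1.664792; V(3,2) = max -> 2.685133
  V(3,3) = exp(-r*dt) * [p*5.671896 + (1-p)*11.727359] = 8.406186; exercise = 8.986153; V(3,3) = max -> 8.986153
  V(2,0) = exp(-r*dt) * [p*0.000000 + (1-p)*0.000000] = 0.000000; exercise = 0.000000; V(2,0) = max -> 0.000000
  V(2,1) = exp(-r*dt) * [p*0.000000 + (1-p)*2.685133] = 1.271170; exercise = 0.000000; V(2,1) = max -> 1.271170
  V(2,2) = exp(-r*dt) * [p*2.685133 + (1-p)*8.986153] = 5.605408; exercise = 5.671896; V(2,2) = max -> 5.671896
  V(1,0) = exp(-r*dt) * [p*0.000000 + (1-p)*1.271170] = 0.601785; exercise = 0.000000; V(1,0) = max -> 0.601785
  V(1,1) = exp(-r*dt) * [p*1.271170 + (1-p)*5.671896] = 3.324839; exercise = 1.664792; V(1,1) = max -> 3.324839
  V(0,0) = exp(-r*dt) * [p*0.601785 + (1-p)*3.324839] = 1.876856; exercise = 0.000000; V(0,0) = max -> 1.876856


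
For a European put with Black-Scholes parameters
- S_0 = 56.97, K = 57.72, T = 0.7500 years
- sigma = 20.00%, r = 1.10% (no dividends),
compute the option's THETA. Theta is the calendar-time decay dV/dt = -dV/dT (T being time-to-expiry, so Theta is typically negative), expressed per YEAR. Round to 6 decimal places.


Answer: Theta = -2.276304

Derivation:
d1 = 0.0587227554; d2 = -0.1144823254
phi(d1) = 0.3982550243; exp(-qT) = 1.0000000000; exp(-rT) = 0.9917839379
Theta = -S*exp(-qT)*phi(d1)*sigma/(2*sqrt(T)) + r*K*exp(-rT)*N(-d2) - q*S*exp(-qT)*N(-d1)
N(-d1) = 0.4765864672; N(-d2) = 0.5455722717; sqrt(T) = 0.8660254038
Term 1 = -56.9700 * 1.0000000000 * 0.3982550243 * 0.2000 / (2 * 0.8660254038) = -2.6198525626
Term 2 = 0.0110 * 57.7200 * 0.9917839379 * 0.5455722717 = 0.3435487460
Term 3 = 0 (no dividend yield, q = 0)
Theta = -2.6198525626 + (0.3435487460) + (0.0000000000) = -2.276304


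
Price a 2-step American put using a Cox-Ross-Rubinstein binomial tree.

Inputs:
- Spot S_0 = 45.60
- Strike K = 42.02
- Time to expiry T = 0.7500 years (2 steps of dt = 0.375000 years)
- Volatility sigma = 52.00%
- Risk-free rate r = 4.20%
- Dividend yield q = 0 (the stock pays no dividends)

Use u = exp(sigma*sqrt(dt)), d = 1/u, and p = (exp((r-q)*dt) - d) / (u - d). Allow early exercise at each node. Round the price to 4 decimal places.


dt = T/N = 0.375000
u = exp(sigma*sqrt(dt)) = 1.374972; d = 1/u = 0.727287
p = (exp((r-q)*dt) - d) / (u - d) = 0.445567
Discount per step: exp(-r*dt) = 0.984373
Stock lattice S(k, i) with i counting down-moves:
  k=0: S(0,0) = 45.6000
  k=1: S(1,0) = 62.6987; S(1,1) = 33.1643
  k=2: S(2,0) = 86.2090; S(2,1) = 45.6000; S(2,2) = 24.1200
Terminal payoffs V(N, i) = max(K - S_T, 0):
  V(2,0) = 0.000000; V(2,1) = 0.000000; V(2,2) = 17.900024
Backward induction: V(k, i) = exp(-r*dt) * [p * V(k+1, i) + (1-p) * V(k+1, i+1)]; then take max(V_cont, immediate exercise) for American.
  V(1,0) = exp(-r*dt) * [p*0.000000 + (1-p)*0.000000] = 0.000000; exercise = 0.000000; V(1,0) = max -> 0.000000
  V(1,1) = exp(-r*dt) * [p*0.000000 + (1-p)*17.900024] = 9.769273; exercise = 8.855698; V(1,1) = max -> 9.769273
  V(0,0) = exp(-r*dt) * [p*0.000000 + (1-p)*9.769273] = 5.331763; exercise = 0.000000; V(0,0) = max -> 5.331763

Answer: Price = V(0,0) = 5.3318
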